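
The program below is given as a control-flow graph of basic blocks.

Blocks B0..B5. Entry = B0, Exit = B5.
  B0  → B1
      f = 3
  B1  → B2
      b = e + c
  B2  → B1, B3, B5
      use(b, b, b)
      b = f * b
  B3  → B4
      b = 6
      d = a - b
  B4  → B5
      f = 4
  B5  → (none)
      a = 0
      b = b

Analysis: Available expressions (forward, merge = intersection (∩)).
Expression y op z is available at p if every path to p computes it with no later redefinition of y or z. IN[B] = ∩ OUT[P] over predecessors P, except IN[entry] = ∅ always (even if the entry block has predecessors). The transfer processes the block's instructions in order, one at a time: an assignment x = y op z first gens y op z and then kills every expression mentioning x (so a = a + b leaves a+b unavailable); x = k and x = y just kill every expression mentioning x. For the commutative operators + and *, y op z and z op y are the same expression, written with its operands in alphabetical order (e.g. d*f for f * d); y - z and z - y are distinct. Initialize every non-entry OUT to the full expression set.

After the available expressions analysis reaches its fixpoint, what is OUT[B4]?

Converged values:
  B0:  IN={}  OUT={}
  B1:  IN={}  OUT={c+e}
  B2:  IN={c+e}  OUT={c+e}
  B3:  IN={c+e}  OUT={a-b, c+e}
  B4:  IN={a-b, c+e}  OUT={a-b, c+e}
  B5:  IN={c+e}  OUT={c+e}

Merge at B4: IN[B4] = OUT[B3] = {a-b, c+e}
Applying B4's transfer function to that IN value gives OUT[B4] (row B4 above).

Answer: {a-b, c+e}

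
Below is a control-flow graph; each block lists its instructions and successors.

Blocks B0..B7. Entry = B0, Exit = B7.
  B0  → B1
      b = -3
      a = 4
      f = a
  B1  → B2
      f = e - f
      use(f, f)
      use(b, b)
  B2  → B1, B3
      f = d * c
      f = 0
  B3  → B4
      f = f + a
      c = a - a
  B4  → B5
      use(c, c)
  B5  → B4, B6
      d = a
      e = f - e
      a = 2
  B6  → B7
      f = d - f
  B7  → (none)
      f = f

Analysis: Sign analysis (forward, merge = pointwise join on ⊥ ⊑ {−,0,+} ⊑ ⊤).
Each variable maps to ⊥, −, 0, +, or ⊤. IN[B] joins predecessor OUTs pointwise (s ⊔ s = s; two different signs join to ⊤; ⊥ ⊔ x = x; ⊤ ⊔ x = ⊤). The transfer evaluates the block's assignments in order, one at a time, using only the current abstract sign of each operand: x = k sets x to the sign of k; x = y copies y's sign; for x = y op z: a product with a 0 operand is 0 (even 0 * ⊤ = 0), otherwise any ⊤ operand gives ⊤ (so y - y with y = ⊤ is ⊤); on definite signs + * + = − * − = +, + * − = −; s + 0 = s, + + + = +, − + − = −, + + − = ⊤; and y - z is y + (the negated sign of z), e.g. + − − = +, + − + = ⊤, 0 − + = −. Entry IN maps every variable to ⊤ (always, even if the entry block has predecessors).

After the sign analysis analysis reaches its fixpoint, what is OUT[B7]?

Answer: {a: +, b: -, c: ⊤, d: +, e: ⊤, f: ⊤}

Trace:
Fixpoint table:
  B0:   IN=(all ⊤)   OUT={a:+, b:-, f:+; rest ⊤}
  B1:   IN={a:+, b:-; rest ⊤}   OUT={a:+, b:-; rest ⊤}
  B2:   IN={a:+, b:-; rest ⊤}   OUT={a:+, b:-, f:0; rest ⊤}
  B3:   IN={a:+, b:-, f:0; rest ⊤}   OUT={a:+, b:-, f:+; rest ⊤}
  B4:   IN={a:+, b:-, f:+; rest ⊤}   OUT={a:+, b:-, f:+; rest ⊤}
  B5:   IN={a:+, b:-, f:+; rest ⊤}   OUT={a:+, b:-, d:+, f:+; rest ⊤}
  B6:   IN={a:+, b:-, d:+, f:+; rest ⊤}   OUT={a:+, b:-, d:+; rest ⊤}
  B7:   IN={a:+, b:-, d:+; rest ⊤}   OUT={a:+, b:-, d:+; rest ⊤}

Merge at B7: IN[B7] = OUT[B6] = {a: +, b: -, c: ⊤, d: +, e: ⊤, f: ⊤}
Applying B7's transfer function to that IN value gives OUT[B7] (row B7 above).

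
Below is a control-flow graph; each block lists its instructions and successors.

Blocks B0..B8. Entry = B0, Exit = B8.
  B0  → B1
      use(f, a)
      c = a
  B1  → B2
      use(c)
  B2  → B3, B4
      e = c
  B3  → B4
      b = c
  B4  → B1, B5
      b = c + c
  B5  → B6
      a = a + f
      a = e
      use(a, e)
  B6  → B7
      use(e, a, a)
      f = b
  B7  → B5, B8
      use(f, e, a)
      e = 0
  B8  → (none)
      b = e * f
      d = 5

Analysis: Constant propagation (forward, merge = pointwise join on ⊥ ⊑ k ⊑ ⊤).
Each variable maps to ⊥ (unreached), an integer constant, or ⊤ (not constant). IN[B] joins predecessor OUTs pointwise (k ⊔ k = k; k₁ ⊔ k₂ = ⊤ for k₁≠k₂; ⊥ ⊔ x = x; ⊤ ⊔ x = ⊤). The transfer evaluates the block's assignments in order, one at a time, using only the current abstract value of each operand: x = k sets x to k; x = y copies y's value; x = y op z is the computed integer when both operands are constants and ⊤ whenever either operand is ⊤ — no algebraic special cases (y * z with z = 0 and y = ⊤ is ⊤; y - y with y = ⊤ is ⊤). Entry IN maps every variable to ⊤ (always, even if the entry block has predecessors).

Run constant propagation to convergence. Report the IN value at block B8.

Fixpoint table:
  B0:   IN=(all ⊤)   OUT=(all ⊤)
  B1:   IN=(all ⊤)   OUT=(all ⊤)
  B2:   IN=(all ⊤)   OUT=(all ⊤)
  B3:   IN=(all ⊤)   OUT=(all ⊤)
  B4:   IN=(all ⊤)   OUT=(all ⊤)
  B5:   IN=(all ⊤)   OUT=(all ⊤)
  B6:   IN=(all ⊤)   OUT=(all ⊤)
  B7:   IN=(all ⊤)   OUT={e:0; rest ⊤}
  B8:   IN={e:0; rest ⊤}   OUT={d:5, e:0; rest ⊤}

Merge at B8: IN[B8] = OUT[B7] = {a: ⊤, b: ⊤, c: ⊤, d: ⊤, e: 0, f: ⊤}

Answer: {a: ⊤, b: ⊤, c: ⊤, d: ⊤, e: 0, f: ⊤}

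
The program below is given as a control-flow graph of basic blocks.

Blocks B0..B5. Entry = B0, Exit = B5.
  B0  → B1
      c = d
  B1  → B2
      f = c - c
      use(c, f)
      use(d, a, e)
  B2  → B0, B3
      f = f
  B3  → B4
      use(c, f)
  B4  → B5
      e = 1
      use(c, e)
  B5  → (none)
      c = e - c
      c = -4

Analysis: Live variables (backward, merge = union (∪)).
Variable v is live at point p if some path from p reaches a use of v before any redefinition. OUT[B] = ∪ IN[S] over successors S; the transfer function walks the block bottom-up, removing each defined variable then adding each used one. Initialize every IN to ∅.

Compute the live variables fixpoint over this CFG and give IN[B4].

Answer: {c}

Trace:
Per-block solution:
  B0: | IN={a, d, e} | OUT={a, c, d, e}
  B1: | IN={a, c, d, e} | OUT={a, c, d, e, f}
  B2: | IN={a, c, d, e, f} | OUT={a, c, d, e, f}
  B3: | IN={c, f} | OUT={c}
  B4: | IN={c} | OUT={c, e}
  B5: | IN={c, e} | OUT={}

Merge at B4: OUT[B4] = IN[B5] = {c, e}
Applying B4's transfer function to that OUT value gives IN[B4] (row B4 above).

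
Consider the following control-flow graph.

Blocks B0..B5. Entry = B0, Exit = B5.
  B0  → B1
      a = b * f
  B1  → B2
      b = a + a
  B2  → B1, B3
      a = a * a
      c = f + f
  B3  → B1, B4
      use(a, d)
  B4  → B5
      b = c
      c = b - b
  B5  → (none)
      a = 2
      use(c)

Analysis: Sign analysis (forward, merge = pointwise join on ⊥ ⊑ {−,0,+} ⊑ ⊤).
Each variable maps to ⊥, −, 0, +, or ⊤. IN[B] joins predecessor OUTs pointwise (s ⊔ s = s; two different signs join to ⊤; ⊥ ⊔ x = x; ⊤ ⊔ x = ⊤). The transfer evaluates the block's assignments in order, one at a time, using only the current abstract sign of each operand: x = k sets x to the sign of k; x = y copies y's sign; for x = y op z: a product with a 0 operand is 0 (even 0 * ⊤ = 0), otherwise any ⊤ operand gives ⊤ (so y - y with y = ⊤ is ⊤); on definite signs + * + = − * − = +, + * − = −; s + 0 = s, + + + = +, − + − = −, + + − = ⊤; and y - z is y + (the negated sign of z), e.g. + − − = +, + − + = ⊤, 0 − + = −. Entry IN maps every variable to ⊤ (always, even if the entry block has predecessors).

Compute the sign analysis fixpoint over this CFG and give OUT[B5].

Answer: {a: +, b: ⊤, c: ⊤, d: ⊤, e: ⊤, f: ⊤}

Trace:
Converged values:
  B0: | IN=(all ⊤) | OUT=(all ⊤)
  B1: | IN=(all ⊤) | OUT=(all ⊤)
  B2: | IN=(all ⊤) | OUT=(all ⊤)
  B3: | IN=(all ⊤) | OUT=(all ⊤)
  B4: | IN=(all ⊤) | OUT=(all ⊤)
  B5: | IN=(all ⊤) | OUT={a:+; rest ⊤}

Merge at B5: IN[B5] = OUT[B4] = {a: ⊤, b: ⊤, c: ⊤, d: ⊤, e: ⊤, f: ⊤}
Applying B5's transfer function to that IN value gives OUT[B5] (row B5 above).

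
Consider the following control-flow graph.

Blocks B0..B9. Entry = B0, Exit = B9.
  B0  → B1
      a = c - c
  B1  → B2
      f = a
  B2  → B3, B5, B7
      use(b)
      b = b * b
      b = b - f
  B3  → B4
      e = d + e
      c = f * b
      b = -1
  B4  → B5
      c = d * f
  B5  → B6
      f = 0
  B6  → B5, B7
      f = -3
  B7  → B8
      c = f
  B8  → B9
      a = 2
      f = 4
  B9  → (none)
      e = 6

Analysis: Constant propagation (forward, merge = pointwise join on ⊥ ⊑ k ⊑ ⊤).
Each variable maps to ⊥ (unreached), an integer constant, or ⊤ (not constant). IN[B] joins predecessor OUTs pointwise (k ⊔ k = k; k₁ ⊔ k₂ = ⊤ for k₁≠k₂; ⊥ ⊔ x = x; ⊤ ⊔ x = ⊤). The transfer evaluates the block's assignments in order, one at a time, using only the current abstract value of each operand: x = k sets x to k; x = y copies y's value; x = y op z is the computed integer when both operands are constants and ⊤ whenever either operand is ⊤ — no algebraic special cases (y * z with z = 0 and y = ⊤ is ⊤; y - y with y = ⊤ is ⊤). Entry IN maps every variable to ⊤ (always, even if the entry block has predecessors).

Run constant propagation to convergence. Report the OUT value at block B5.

Answer: {a: ⊤, b: ⊤, c: ⊤, d: ⊤, e: ⊤, f: 0}

Derivation:
Fixpoint table:
  B0: | IN=(all ⊤) | OUT=(all ⊤)
  B1: | IN=(all ⊤) | OUT=(all ⊤)
  B2: | IN=(all ⊤) | OUT=(all ⊤)
  B3: | IN=(all ⊤) | OUT={b:-1; rest ⊤}
  B4: | IN={b:-1; rest ⊤} | OUT={b:-1; rest ⊤}
  B5: | IN=(all ⊤) | OUT={f:0; rest ⊤}
  B6: | IN={f:0; rest ⊤} | OUT={f:-3; rest ⊤}
  B7: | IN=(all ⊤) | OUT=(all ⊤)
  B8: | IN=(all ⊤) | OUT={a:2, f:4; rest ⊤}
  B9: | IN={a:2, f:4; rest ⊤} | OUT={a:2, e:6, f:4; rest ⊤}

Merge at B5: IN[B5] = OUT[B2] ⊔ OUT[B4] ⊔ OUT[B6] = {a: ⊤, b: ⊤, c: ⊤, d: ⊤, e: ⊤, f: ⊤}
Applying B5's transfer function to that IN value gives OUT[B5] (row B5 above).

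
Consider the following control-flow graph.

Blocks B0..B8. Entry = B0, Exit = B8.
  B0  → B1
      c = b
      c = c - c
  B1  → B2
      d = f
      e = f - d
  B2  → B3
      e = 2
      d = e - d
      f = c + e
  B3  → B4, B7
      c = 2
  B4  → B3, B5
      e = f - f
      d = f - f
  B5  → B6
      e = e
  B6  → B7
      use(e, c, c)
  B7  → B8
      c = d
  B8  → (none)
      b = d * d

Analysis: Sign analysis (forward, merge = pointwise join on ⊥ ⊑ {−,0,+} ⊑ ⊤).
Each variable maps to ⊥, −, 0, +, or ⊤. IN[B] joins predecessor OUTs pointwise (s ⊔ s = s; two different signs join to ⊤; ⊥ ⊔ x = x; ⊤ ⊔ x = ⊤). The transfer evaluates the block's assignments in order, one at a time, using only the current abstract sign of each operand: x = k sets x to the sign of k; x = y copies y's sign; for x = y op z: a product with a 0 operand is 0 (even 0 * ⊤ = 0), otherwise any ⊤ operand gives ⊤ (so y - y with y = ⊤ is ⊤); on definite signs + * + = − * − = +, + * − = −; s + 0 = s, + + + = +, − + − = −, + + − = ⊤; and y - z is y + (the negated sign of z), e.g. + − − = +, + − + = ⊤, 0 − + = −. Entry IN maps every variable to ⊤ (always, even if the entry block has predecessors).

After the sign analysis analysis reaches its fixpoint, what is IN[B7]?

Answer: {a: ⊤, b: ⊤, c: +, d: ⊤, e: ⊤, f: ⊤}

Derivation:
Converged values:
  B0:  IN=(all ⊤)  OUT=(all ⊤)
  B1:  IN=(all ⊤)  OUT=(all ⊤)
  B2:  IN=(all ⊤)  OUT={e:+; rest ⊤}
  B3:  IN=(all ⊤)  OUT={c:+; rest ⊤}
  B4:  IN={c:+; rest ⊤}  OUT={c:+; rest ⊤}
  B5:  IN={c:+; rest ⊤}  OUT={c:+; rest ⊤}
  B6:  IN={c:+; rest ⊤}  OUT={c:+; rest ⊤}
  B7:  IN={c:+; rest ⊤}  OUT=(all ⊤)
  B8:  IN=(all ⊤)  OUT=(all ⊤)

Merge at B7: IN[B7] = OUT[B3] ⊔ OUT[B6] = {a: ⊤, b: ⊤, c: +, d: ⊤, e: ⊤, f: ⊤}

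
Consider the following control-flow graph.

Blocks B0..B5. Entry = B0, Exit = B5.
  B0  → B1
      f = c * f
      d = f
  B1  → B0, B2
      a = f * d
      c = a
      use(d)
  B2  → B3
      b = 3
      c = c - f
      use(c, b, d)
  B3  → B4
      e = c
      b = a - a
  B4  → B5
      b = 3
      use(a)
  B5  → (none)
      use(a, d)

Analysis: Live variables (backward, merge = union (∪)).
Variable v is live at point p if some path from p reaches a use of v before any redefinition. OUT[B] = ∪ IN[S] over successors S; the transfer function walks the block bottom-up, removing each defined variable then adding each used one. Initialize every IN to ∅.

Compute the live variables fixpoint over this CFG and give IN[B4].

Answer: {a, d}

Trace:
Converged values:
  B0:   IN={c, f}   OUT={d, f}
  B1:   IN={d, f}   OUT={a, c, d, f}
  B2:   IN={a, c, d, f}   OUT={a, c, d}
  B3:   IN={a, c, d}   OUT={a, d}
  B4:   IN={a, d}   OUT={a, d}
  B5:   IN={a, d}   OUT={}

Merge at B4: OUT[B4] = IN[B5] = {a, d}
Applying B4's transfer function to that OUT value gives IN[B4] (row B4 above).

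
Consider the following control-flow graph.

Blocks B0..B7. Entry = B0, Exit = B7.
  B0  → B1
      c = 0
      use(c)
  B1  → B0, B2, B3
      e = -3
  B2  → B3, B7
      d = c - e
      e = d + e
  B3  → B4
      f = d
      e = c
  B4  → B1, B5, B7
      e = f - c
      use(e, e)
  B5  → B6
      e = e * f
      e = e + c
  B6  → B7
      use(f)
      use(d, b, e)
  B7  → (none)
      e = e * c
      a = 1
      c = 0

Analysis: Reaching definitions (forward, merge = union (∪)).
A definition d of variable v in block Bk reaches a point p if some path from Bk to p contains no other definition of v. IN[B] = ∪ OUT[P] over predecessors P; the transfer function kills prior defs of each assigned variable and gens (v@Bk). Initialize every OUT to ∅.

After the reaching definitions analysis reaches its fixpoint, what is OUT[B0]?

Fixpoint table:
  B0: | IN={c@B0, d@B2, e@B1, f@B3} | OUT={c@B0, d@B2, e@B1, f@B3}
  B1: | IN={c@B0, d@B2, e@B1, e@B4, f@B3} | OUT={c@B0, d@B2, e@B1, f@B3}
  B2: | IN={c@B0, d@B2, e@B1, f@B3} | OUT={c@B0, d@B2, e@B2, f@B3}
  B3: | IN={c@B0, d@B2, e@B1, e@B2, f@B3} | OUT={c@B0, d@B2, e@B3, f@B3}
  B4: | IN={c@B0, d@B2, e@B3, f@B3} | OUT={c@B0, d@B2, e@B4, f@B3}
  B5: | IN={c@B0, d@B2, e@B4, f@B3} | OUT={c@B0, d@B2, e@B5, f@B3}
  B6: | IN={c@B0, d@B2, e@B5, f@B3} | OUT={c@B0, d@B2, e@B5, f@B3}
  B7: | IN={c@B0, d@B2, e@B2, e@B4, e@B5, f@B3} | OUT={a@B7, c@B7, d@B2, e@B7, f@B3}

Merge at B0 (entry node, so the boundary value {} is joined with the incoming edge(s)): IN[B0] = {} ⊔ OUT[B1] = {c@B0, d@B2, e@B1, f@B3}
Applying B0's transfer function to that IN value gives OUT[B0] (row B0 above).

Answer: {c@B0, d@B2, e@B1, f@B3}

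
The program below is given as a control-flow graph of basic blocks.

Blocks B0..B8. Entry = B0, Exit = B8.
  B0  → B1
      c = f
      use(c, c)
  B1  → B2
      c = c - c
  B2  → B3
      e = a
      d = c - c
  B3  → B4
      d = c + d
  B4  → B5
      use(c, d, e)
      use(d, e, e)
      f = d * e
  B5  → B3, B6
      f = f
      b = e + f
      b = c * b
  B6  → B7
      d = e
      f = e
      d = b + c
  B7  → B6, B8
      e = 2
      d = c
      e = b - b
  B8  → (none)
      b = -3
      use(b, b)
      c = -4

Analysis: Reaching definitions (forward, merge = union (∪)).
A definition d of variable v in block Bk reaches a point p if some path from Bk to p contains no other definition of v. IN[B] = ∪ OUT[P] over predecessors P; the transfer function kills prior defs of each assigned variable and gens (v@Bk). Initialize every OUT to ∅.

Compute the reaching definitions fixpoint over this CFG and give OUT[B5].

Per-block solution:
  B0:   IN={}   OUT={c@B0}
  B1:   IN={c@B0}   OUT={c@B1}
  B2:   IN={c@B1}   OUT={c@B1, d@B2, e@B2}
  B3:   IN={b@B5, c@B1, d@B2, d@B3, e@B2, f@B5}   OUT={b@B5, c@B1, d@B3, e@B2, f@B5}
  B4:   IN={b@B5, c@B1, d@B3, e@B2, f@B5}   OUT={b@B5, c@B1, d@B3, e@B2, f@B4}
  B5:   IN={b@B5, c@B1, d@B3, e@B2, f@B4}   OUT={b@B5, c@B1, d@B3, e@B2, f@B5}
  B6:   IN={b@B5, c@B1, d@B3, d@B7, e@B2, e@B7, f@B5, f@B6}   OUT={b@B5, c@B1, d@B6, e@B2, e@B7, f@B6}
  B7:   IN={b@B5, c@B1, d@B6, e@B2, e@B7, f@B6}   OUT={b@B5, c@B1, d@B7, e@B7, f@B6}
  B8:   IN={b@B5, c@B1, d@B7, e@B7, f@B6}   OUT={b@B8, c@B8, d@B7, e@B7, f@B6}

Merge at B5: IN[B5] = OUT[B4] = {b@B5, c@B1, d@B3, e@B2, f@B4}
Applying B5's transfer function to that IN value gives OUT[B5] (row B5 above).

Answer: {b@B5, c@B1, d@B3, e@B2, f@B5}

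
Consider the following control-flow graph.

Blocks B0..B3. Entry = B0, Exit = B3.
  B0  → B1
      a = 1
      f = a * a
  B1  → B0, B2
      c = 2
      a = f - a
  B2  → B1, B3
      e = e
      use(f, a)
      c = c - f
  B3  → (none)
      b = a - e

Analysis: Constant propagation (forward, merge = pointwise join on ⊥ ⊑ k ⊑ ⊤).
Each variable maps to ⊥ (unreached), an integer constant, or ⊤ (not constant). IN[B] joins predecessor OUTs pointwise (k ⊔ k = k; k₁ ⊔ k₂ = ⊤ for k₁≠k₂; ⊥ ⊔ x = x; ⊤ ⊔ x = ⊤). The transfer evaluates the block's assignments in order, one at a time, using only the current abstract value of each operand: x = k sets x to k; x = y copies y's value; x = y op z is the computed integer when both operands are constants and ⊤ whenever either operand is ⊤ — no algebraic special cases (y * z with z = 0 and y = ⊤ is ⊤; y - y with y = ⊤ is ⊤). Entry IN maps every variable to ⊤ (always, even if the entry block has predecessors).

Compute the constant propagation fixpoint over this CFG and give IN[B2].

Fixpoint table:
  B0:  IN=(all ⊤)  OUT={a:1, f:1; rest ⊤}
  B1:  IN={f:1; rest ⊤}  OUT={c:2, f:1; rest ⊤}
  B2:  IN={c:2, f:1; rest ⊤}  OUT={c:1, f:1; rest ⊤}
  B3:  IN={c:1, f:1; rest ⊤}  OUT={c:1, f:1; rest ⊤}

Merge at B2: IN[B2] = OUT[B1] = {a: ⊤, b: ⊤, c: 2, d: ⊤, e: ⊤, f: 1}

Answer: {a: ⊤, b: ⊤, c: 2, d: ⊤, e: ⊤, f: 1}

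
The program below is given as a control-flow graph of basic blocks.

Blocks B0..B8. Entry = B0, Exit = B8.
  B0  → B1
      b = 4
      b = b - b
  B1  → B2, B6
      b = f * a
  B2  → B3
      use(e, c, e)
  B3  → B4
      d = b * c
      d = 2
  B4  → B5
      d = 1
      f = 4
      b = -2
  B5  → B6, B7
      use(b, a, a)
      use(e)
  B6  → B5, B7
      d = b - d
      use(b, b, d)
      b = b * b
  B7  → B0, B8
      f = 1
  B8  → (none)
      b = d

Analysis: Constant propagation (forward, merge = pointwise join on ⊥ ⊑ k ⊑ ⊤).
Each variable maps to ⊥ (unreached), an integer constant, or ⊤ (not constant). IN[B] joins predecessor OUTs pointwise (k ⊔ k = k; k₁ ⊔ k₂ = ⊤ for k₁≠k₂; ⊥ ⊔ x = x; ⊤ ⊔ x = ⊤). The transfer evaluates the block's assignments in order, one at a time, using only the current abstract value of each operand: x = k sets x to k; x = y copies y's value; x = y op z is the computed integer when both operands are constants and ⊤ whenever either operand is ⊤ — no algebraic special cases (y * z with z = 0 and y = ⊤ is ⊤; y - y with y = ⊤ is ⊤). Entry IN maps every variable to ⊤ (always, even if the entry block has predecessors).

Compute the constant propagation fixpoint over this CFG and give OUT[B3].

Per-block solution:
  B0: | IN=(all ⊤) | OUT={b:0; rest ⊤}
  B1: | IN={b:0; rest ⊤} | OUT=(all ⊤)
  B2: | IN=(all ⊤) | OUT=(all ⊤)
  B3: | IN=(all ⊤) | OUT={d:2; rest ⊤}
  B4: | IN={d:2; rest ⊤} | OUT={b:-2, d:1, f:4; rest ⊤}
  B5: | IN=(all ⊤) | OUT=(all ⊤)
  B6: | IN=(all ⊤) | OUT=(all ⊤)
  B7: | IN=(all ⊤) | OUT={f:1; rest ⊤}
  B8: | IN={f:1; rest ⊤} | OUT={f:1; rest ⊤}

Merge at B3: IN[B3] = OUT[B2] = {a: ⊤, b: ⊤, c: ⊤, d: ⊤, e: ⊤, f: ⊤}
Applying B3's transfer function to that IN value gives OUT[B3] (row B3 above).

Answer: {a: ⊤, b: ⊤, c: ⊤, d: 2, e: ⊤, f: ⊤}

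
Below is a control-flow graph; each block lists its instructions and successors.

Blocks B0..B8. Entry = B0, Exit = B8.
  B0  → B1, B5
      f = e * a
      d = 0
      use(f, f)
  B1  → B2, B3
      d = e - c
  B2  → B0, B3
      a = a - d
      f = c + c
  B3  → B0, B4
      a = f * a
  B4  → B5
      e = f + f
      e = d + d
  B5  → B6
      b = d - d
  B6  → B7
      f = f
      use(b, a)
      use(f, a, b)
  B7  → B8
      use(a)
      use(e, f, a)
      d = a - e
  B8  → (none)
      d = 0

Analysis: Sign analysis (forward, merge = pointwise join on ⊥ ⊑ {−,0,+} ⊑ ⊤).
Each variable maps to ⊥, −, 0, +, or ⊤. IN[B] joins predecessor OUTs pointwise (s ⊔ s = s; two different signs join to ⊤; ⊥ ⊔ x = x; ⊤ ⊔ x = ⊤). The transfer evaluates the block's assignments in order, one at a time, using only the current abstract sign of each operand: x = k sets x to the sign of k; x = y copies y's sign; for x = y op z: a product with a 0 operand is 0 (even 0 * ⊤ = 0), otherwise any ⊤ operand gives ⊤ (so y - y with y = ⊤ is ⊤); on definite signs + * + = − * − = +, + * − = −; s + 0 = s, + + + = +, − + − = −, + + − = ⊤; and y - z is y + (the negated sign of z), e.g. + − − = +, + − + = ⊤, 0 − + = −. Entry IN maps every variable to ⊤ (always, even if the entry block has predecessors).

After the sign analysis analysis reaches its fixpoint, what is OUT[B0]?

Per-block solution:
  B0:  IN=(all ⊤)  OUT={d:0; rest ⊤}
  B1:  IN={d:0; rest ⊤}  OUT=(all ⊤)
  B2:  IN=(all ⊤)  OUT=(all ⊤)
  B3:  IN=(all ⊤)  OUT=(all ⊤)
  B4:  IN=(all ⊤)  OUT=(all ⊤)
  B5:  IN=(all ⊤)  OUT=(all ⊤)
  B6:  IN=(all ⊤)  OUT=(all ⊤)
  B7:  IN=(all ⊤)  OUT=(all ⊤)
  B8:  IN=(all ⊤)  OUT={d:0; rest ⊤}

Merge at B0 (entry node, so the boundary value (all ⊤) is joined with the incoming edge(s)): IN[B0] = (all ⊤) ⊔ OUT[B2] ⊔ OUT[B3] = {a: ⊤, b: ⊤, c: ⊤, d: ⊤, e: ⊤, f: ⊤}
Applying B0's transfer function to that IN value gives OUT[B0] (row B0 above).

Answer: {a: ⊤, b: ⊤, c: ⊤, d: 0, e: ⊤, f: ⊤}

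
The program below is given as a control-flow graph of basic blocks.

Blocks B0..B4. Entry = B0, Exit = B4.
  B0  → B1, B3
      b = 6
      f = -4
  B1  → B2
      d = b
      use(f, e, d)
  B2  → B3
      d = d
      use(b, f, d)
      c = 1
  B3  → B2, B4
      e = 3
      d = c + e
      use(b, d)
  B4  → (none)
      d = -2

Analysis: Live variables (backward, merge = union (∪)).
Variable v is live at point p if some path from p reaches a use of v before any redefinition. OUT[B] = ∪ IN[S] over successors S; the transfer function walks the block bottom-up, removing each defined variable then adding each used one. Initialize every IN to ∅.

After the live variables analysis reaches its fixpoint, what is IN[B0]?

Per-block solution:
  B0:   IN={c, e}   OUT={b, c, e, f}
  B1:   IN={b, e, f}   OUT={b, d, f}
  B2:   IN={b, d, f}   OUT={b, c, f}
  B3:   IN={b, c, f}   OUT={b, d, f}
  B4:   IN={}   OUT={}

Merge at B0: OUT[B0] = IN[B1] ⊔ IN[B3] = {b, c, e, f}
Applying B0's transfer function to that OUT value gives IN[B0] (row B0 above).

Answer: {c, e}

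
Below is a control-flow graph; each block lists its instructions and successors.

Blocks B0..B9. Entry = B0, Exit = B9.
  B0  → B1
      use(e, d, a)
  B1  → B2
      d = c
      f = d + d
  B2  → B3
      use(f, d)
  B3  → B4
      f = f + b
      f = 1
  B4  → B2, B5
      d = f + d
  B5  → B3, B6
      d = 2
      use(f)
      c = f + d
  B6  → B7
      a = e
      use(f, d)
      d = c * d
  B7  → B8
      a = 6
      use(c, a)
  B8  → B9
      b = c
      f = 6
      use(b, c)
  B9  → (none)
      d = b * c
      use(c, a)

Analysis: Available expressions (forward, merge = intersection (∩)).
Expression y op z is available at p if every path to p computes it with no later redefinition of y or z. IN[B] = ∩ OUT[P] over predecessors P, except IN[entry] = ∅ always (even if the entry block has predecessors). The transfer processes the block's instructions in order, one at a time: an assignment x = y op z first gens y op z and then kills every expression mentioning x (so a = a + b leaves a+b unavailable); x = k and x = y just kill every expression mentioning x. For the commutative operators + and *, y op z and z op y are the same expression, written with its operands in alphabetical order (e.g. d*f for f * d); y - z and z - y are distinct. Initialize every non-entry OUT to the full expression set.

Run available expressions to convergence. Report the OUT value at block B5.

Answer: {d+f}

Derivation:
Per-block solution:
  B0:   IN={}   OUT={}
  B1:   IN={}   OUT={d+d}
  B2:   IN={}   OUT={}
  B3:   IN={}   OUT={}
  B4:   IN={}   OUT={}
  B5:   IN={}   OUT={d+f}
  B6:   IN={d+f}   OUT={}
  B7:   IN={}   OUT={}
  B8:   IN={}   OUT={}
  B9:   IN={}   OUT={b*c}

Merge at B5: IN[B5] = OUT[B4] = {}
Applying B5's transfer function to that IN value gives OUT[B5] (row B5 above).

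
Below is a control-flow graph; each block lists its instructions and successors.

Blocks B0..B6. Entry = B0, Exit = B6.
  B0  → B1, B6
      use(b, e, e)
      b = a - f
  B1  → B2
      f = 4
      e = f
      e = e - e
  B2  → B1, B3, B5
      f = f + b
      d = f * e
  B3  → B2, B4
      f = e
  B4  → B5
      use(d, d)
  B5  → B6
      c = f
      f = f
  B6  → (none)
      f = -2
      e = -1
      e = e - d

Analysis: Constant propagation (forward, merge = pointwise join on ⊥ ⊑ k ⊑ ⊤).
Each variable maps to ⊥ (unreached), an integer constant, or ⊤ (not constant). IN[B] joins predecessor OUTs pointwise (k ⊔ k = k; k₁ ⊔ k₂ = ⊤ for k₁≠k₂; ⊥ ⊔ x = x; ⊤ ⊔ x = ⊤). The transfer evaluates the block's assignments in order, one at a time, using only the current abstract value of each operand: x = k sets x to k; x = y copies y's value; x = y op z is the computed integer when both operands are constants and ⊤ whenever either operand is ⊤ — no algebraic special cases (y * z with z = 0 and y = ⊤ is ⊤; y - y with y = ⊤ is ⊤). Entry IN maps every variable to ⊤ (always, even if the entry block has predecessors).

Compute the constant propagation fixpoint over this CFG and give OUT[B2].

Fixpoint table:
  B0: | IN=(all ⊤) | OUT=(all ⊤)
  B1: | IN=(all ⊤) | OUT={e:0, f:4; rest ⊤}
  B2: | IN={e:0; rest ⊤} | OUT={e:0; rest ⊤}
  B3: | IN={e:0; rest ⊤} | OUT={e:0, f:0; rest ⊤}
  B4: | IN={e:0, f:0; rest ⊤} | OUT={e:0, f:0; rest ⊤}
  B5: | IN={e:0; rest ⊤} | OUT={e:0; rest ⊤}
  B6: | IN=(all ⊤) | OUT={f:-2; rest ⊤}

Merge at B2: IN[B2] = OUT[B1] ⊔ OUT[B3] = {a: ⊤, b: ⊤, c: ⊤, d: ⊤, e: 0, f: ⊤}
Applying B2's transfer function to that IN value gives OUT[B2] (row B2 above).

Answer: {a: ⊤, b: ⊤, c: ⊤, d: ⊤, e: 0, f: ⊤}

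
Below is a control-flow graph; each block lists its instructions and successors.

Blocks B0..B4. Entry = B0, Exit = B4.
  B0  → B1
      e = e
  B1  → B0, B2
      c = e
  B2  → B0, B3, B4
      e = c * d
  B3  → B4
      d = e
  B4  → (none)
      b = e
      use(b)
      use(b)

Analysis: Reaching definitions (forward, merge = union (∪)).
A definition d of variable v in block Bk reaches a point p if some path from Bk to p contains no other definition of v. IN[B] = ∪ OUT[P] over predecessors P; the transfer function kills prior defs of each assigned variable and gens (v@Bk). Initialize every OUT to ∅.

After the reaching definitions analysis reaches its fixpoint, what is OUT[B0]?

Converged values:
  B0:  IN={c@B1, e@B0, e@B2}  OUT={c@B1, e@B0}
  B1:  IN={c@B1, e@B0}  OUT={c@B1, e@B0}
  B2:  IN={c@B1, e@B0}  OUT={c@B1, e@B2}
  B3:  IN={c@B1, e@B2}  OUT={c@B1, d@B3, e@B2}
  B4:  IN={c@B1, d@B3, e@B2}  OUT={b@B4, c@B1, d@B3, e@B2}

Merge at B0 (entry node, so the boundary value {} is joined with the incoming edge(s)): IN[B0] = {} ⊔ OUT[B1] ⊔ OUT[B2] = {c@B1, e@B0, e@B2}
Applying B0's transfer function to that IN value gives OUT[B0] (row B0 above).

Answer: {c@B1, e@B0}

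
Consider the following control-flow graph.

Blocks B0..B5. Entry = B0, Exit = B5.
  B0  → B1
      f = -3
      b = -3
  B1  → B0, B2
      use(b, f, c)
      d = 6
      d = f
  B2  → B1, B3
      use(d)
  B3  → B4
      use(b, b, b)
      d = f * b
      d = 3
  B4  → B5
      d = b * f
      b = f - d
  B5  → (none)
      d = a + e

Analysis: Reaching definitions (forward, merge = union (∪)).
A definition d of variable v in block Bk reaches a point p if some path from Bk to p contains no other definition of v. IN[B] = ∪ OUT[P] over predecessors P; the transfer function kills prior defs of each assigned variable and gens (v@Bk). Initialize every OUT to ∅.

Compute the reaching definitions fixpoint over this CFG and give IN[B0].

Per-block solution:
  B0: | IN={b@B0, d@B1, f@B0} | OUT={b@B0, d@B1, f@B0}
  B1: | IN={b@B0, d@B1, f@B0} | OUT={b@B0, d@B1, f@B0}
  B2: | IN={b@B0, d@B1, f@B0} | OUT={b@B0, d@B1, f@B0}
  B3: | IN={b@B0, d@B1, f@B0} | OUT={b@B0, d@B3, f@B0}
  B4: | IN={b@B0, d@B3, f@B0} | OUT={b@B4, d@B4, f@B0}
  B5: | IN={b@B4, d@B4, f@B0} | OUT={b@B4, d@B5, f@B0}

Merge at B0 (entry node, so the boundary value {} is joined with the incoming edge(s)): IN[B0] = {} ⊔ OUT[B1] = {b@B0, d@B1, f@B0}

Answer: {b@B0, d@B1, f@B0}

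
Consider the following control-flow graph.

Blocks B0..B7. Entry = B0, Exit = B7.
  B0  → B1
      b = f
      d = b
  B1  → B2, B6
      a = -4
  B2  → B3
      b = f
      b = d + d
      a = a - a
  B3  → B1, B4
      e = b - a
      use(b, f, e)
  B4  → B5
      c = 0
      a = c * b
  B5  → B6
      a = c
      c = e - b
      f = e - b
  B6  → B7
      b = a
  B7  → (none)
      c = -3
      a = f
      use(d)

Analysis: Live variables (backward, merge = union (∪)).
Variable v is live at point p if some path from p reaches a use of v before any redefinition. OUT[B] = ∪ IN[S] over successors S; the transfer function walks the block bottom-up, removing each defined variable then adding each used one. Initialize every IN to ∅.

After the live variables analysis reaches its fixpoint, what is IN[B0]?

Answer: {f}

Trace:
Per-block solution:
  B0:  IN={f}  OUT={d, f}
  B1:  IN={d, f}  OUT={a, d, f}
  B2:  IN={a, d, f}  OUT={a, b, d, f}
  B3:  IN={a, b, d, f}  OUT={b, d, e, f}
  B4:  IN={b, d, e}  OUT={b, c, d, e}
  B5:  IN={b, c, d, e}  OUT={a, d, f}
  B6:  IN={a, d, f}  OUT={d, f}
  B7:  IN={d, f}  OUT={}

Merge at B0: OUT[B0] = IN[B1] = {d, f}
Applying B0's transfer function to that OUT value gives IN[B0] (row B0 above).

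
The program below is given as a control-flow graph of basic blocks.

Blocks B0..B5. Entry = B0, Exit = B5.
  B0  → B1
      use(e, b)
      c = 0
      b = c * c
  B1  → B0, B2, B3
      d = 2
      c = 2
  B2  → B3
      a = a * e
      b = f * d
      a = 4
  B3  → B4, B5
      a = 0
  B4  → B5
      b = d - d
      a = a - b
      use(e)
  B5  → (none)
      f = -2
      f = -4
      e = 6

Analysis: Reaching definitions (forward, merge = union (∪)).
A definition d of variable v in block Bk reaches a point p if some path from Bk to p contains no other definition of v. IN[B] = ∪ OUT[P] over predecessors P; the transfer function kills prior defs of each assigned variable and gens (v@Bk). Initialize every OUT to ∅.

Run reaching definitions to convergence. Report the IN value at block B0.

Answer: {b@B0, c@B1, d@B1}

Working:
Converged values:
  B0: | IN={b@B0, c@B1, d@B1} | OUT={b@B0, c@B0, d@B1}
  B1: | IN={b@B0, c@B0, d@B1} | OUT={b@B0, c@B1, d@B1}
  B2: | IN={b@B0, c@B1, d@B1} | OUT={a@B2, b@B2, c@B1, d@B1}
  B3: | IN={a@B2, b@B0, b@B2, c@B1, d@B1} | OUT={a@B3, b@B0, b@B2, c@B1, d@B1}
  B4: | IN={a@B3, b@B0, b@B2, c@B1, d@B1} | OUT={a@B4, b@B4, c@B1, d@B1}
  B5: | IN={a@B3, a@B4, b@B0, b@B2, b@B4, c@B1, d@B1} | OUT={a@B3, a@B4, b@B0, b@B2, b@B4, c@B1, d@B1, e@B5, f@B5}

Merge at B0 (entry node, so the boundary value {} is joined with the incoming edge(s)): IN[B0] = {} ⊔ OUT[B1] = {b@B0, c@B1, d@B1}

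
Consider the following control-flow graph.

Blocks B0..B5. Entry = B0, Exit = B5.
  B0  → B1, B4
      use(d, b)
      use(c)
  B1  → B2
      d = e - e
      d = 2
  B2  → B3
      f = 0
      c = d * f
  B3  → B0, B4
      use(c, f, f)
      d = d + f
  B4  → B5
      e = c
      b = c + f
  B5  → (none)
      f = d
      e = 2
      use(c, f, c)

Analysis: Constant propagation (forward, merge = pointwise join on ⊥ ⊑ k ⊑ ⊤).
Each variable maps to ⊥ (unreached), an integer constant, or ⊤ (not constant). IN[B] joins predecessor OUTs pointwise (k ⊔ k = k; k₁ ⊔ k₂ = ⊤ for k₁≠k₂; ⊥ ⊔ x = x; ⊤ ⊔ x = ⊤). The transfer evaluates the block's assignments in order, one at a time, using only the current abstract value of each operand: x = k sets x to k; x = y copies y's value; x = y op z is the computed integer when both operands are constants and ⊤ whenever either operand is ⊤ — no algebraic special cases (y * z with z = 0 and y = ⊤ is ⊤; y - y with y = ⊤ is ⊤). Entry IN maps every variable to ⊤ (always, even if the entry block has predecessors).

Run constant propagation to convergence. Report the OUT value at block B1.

Answer: {a: ⊤, b: ⊤, c: ⊤, d: 2, e: ⊤, f: ⊤}

Derivation:
Per-block solution:
  B0:  IN=(all ⊤)  OUT=(all ⊤)
  B1:  IN=(all ⊤)  OUT={d:2; rest ⊤}
  B2:  IN={d:2; rest ⊤}  OUT={c:0, d:2, f:0; rest ⊤}
  B3:  IN={c:0, d:2, f:0; rest ⊤}  OUT={c:0, d:2, f:0; rest ⊤}
  B4:  IN=(all ⊤)  OUT=(all ⊤)
  B5:  IN=(all ⊤)  OUT={e:2; rest ⊤}

Merge at B1: IN[B1] = OUT[B0] = {a: ⊤, b: ⊤, c: ⊤, d: ⊤, e: ⊤, f: ⊤}
Applying B1's transfer function to that IN value gives OUT[B1] (row B1 above).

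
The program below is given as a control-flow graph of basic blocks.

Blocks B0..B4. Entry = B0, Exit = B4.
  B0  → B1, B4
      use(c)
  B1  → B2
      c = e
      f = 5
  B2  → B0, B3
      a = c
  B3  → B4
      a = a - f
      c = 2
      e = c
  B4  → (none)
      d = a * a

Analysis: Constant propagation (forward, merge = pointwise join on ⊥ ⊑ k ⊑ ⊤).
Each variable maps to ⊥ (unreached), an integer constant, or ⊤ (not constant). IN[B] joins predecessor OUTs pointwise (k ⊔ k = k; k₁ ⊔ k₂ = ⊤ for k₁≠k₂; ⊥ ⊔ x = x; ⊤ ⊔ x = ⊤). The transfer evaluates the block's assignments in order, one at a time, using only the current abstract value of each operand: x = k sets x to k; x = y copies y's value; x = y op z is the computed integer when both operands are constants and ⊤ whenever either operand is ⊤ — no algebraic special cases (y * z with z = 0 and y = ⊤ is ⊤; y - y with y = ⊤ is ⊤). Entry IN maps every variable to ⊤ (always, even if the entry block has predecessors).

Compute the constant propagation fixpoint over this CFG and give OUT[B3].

Converged values:
  B0:   IN=(all ⊤)   OUT=(all ⊤)
  B1:   IN=(all ⊤)   OUT={f:5; rest ⊤}
  B2:   IN={f:5; rest ⊤}   OUT={f:5; rest ⊤}
  B3:   IN={f:5; rest ⊤}   OUT={c:2, e:2, f:5; rest ⊤}
  B4:   IN=(all ⊤)   OUT=(all ⊤)

Merge at B3: IN[B3] = OUT[B2] = {a: ⊤, b: ⊤, c: ⊤, d: ⊤, e: ⊤, f: 5}
Applying B3's transfer function to that IN value gives OUT[B3] (row B3 above).

Answer: {a: ⊤, b: ⊤, c: 2, d: ⊤, e: 2, f: 5}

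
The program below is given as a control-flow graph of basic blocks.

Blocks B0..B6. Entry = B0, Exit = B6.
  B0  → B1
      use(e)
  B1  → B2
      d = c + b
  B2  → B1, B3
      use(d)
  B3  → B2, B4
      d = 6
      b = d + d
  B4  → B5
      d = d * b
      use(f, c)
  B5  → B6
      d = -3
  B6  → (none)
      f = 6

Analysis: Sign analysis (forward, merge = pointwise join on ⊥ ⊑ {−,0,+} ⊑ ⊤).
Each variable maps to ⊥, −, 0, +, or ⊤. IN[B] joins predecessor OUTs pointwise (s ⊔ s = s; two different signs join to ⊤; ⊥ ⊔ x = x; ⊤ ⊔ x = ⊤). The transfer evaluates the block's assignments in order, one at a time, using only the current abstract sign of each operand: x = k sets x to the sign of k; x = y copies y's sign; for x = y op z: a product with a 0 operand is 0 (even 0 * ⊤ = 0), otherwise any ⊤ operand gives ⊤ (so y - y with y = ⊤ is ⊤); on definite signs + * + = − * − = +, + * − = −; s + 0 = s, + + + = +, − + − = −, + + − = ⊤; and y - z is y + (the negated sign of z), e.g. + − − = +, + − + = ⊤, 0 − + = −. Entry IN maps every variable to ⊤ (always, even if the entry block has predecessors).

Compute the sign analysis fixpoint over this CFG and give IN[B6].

Converged values:
  B0:  IN=(all ⊤)  OUT=(all ⊤)
  B1:  IN=(all ⊤)  OUT=(all ⊤)
  B2:  IN=(all ⊤)  OUT=(all ⊤)
  B3:  IN=(all ⊤)  OUT={b:+, d:+; rest ⊤}
  B4:  IN={b:+, d:+; rest ⊤}  OUT={b:+, d:+; rest ⊤}
  B5:  IN={b:+, d:+; rest ⊤}  OUT={b:+, d:-; rest ⊤}
  B6:  IN={b:+, d:-; rest ⊤}  OUT={b:+, d:-, f:+; rest ⊤}

Merge at B6: IN[B6] = OUT[B5] = {a: ⊤, b: +, c: ⊤, d: -, e: ⊤, f: ⊤}

Answer: {a: ⊤, b: +, c: ⊤, d: -, e: ⊤, f: ⊤}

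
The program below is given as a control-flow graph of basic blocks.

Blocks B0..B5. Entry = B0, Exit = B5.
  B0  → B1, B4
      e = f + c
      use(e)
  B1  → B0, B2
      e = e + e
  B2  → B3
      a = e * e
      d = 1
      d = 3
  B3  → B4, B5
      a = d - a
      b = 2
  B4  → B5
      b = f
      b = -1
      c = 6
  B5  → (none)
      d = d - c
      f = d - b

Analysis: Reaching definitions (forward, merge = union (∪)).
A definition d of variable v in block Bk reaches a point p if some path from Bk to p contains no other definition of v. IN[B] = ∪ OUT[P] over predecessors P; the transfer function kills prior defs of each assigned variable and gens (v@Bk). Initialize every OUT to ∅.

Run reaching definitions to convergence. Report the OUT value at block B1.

Answer: {e@B1}

Working:
Per-block solution:
  B0: | IN={e@B1} | OUT={e@B0}
  B1: | IN={e@B0} | OUT={e@B1}
  B2: | IN={e@B1} | OUT={a@B2, d@B2, e@B1}
  B3: | IN={a@B2, d@B2, e@B1} | OUT={a@B3, b@B3, d@B2, e@B1}
  B4: | IN={a@B3, b@B3, d@B2, e@B0, e@B1} | OUT={a@B3, b@B4, c@B4, d@B2, e@B0, e@B1}
  B5: | IN={a@B3, b@B3, b@B4, c@B4, d@B2, e@B0, e@B1} | OUT={a@B3, b@B3, b@B4, c@B4, d@B5, e@B0, e@B1, f@B5}

Merge at B1: IN[B1] = OUT[B0] = {e@B0}
Applying B1's transfer function to that IN value gives OUT[B1] (row B1 above).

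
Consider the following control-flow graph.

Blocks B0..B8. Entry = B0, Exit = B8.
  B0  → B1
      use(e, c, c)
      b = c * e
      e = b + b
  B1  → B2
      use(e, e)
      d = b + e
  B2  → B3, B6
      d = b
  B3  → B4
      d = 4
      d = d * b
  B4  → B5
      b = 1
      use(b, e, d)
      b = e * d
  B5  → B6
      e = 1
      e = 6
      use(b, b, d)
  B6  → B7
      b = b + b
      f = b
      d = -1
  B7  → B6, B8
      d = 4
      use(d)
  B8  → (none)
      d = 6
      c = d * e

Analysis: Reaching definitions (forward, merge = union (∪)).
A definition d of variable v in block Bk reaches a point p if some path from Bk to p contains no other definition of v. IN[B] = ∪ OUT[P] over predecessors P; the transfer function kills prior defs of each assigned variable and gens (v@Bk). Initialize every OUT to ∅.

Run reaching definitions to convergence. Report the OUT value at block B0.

Converged values:
  B0:  IN={}  OUT={b@B0, e@B0}
  B1:  IN={b@B0, e@B0}  OUT={b@B0, d@B1, e@B0}
  B2:  IN={b@B0, d@B1, e@B0}  OUT={b@B0, d@B2, e@B0}
  B3:  IN={b@B0, d@B2, e@B0}  OUT={b@B0, d@B3, e@B0}
  B4:  IN={b@B0, d@B3, e@B0}  OUT={b@B4, d@B3, e@B0}
  B5:  IN={b@B4, d@B3, e@B0}  OUT={b@B4, d@B3, e@B5}
  B6:  IN={b@B0, b@B4, b@B6, d@B2, d@B3, d@B7, e@B0, e@B5, f@B6}  OUT={b@B6, d@B6, e@B0, e@B5, f@B6}
  B7:  IN={b@B6, d@B6, e@B0, e@B5, f@B6}  OUT={b@B6, d@B7, e@B0, e@B5, f@B6}
  B8:  IN={b@B6, d@B7, e@B0, e@B5, f@B6}  OUT={b@B6, c@B8, d@B8, e@B0, e@B5, f@B6}

B0 is the boundary node: IN[B0] = {}
Applying B0's transfer function to that IN value gives OUT[B0] (row B0 above).

Answer: {b@B0, e@B0}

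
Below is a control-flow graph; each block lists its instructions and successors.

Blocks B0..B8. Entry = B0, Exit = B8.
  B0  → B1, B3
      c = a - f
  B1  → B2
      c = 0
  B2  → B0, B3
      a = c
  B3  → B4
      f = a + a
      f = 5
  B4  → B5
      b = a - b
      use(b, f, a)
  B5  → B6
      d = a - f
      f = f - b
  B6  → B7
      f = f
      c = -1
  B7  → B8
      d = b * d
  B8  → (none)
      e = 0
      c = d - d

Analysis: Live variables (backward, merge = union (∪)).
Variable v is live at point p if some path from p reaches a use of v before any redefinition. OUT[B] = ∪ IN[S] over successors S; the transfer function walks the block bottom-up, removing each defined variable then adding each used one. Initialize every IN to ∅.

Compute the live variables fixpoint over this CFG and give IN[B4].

Answer: {a, b, f}

Working:
Converged values:
  B0: | IN={a, b, f} | OUT={a, b, f}
  B1: | IN={b, f} | OUT={b, c, f}
  B2: | IN={b, c, f} | OUT={a, b, f}
  B3: | IN={a, b} | OUT={a, b, f}
  B4: | IN={a, b, f} | OUT={a, b, f}
  B5: | IN={a, b, f} | OUT={b, d, f}
  B6: | IN={b, d, f} | OUT={b, d}
  B7: | IN={b, d} | OUT={d}
  B8: | IN={d} | OUT={}

Merge at B4: OUT[B4] = IN[B5] = {a, b, f}
Applying B4's transfer function to that OUT value gives IN[B4] (row B4 above).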